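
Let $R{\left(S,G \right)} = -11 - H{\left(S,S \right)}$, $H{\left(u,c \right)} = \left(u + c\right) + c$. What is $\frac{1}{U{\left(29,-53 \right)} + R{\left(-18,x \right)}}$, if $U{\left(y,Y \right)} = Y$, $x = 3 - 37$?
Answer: $- \frac{1}{10} \approx -0.1$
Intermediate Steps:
$x = -34$ ($x = 3 - 37 = -34$)
$H{\left(u,c \right)} = u + 2 c$ ($H{\left(u,c \right)} = \left(c + u\right) + c = u + 2 c$)
$R{\left(S,G \right)} = -11 - 3 S$ ($R{\left(S,G \right)} = -11 - \left(S + 2 S\right) = -11 - 3 S$)
$\frac{1}{U{\left(29,-53 \right)} + R{\left(-18,x \right)}} = \frac{1}{-53 - -43} = \frac{1}{-53 + \left(-11 + 54\right)} = \frac{1}{-53 + 43} = \frac{1}{-10} = - \frac{1}{10}$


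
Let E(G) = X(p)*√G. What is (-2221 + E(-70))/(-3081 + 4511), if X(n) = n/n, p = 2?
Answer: -2221/1430 + I*√70/1430 ≈ -1.5531 + 0.0058508*I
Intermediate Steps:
X(n) = 1
E(G) = √G (E(G) = 1*√G = √G)
(-2221 + E(-70))/(-3081 + 4511) = (-2221 + √(-70))/(-3081 + 4511) = (-2221 + I*√70)/1430 = (-2221 + I*√70)*(1/1430) = -2221/1430 + I*√70/1430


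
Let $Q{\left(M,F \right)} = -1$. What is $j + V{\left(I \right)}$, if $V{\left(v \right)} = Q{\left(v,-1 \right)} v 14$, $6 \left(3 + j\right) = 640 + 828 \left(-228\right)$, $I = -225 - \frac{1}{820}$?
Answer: $- \frac{34698689}{1230} \approx -28210.0$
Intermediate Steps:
$I = - \frac{184501}{820}$ ($I = -225 - \frac{1}{820} = - \frac{184501}{820} \approx -225.0$)
$j = - \frac{94081}{3}$ ($j = -3 + \frac{640 + 828 \left(-228\right)}{6} = -3 + \frac{640 - 188784}{6} = -3 + \frac{1}{6} \left(-188144\right) = -3 - \frac{94072}{3} = - \frac{94081}{3} \approx -31360.0$)
$V{\left(v \right)} = - 14 v$ ($V{\left(v \right)} = - v 14 = - 14 v$)
$j + V{\left(I \right)} = - \frac{94081}{3} - - \frac{1291507}{410} = - \frac{94081}{3} + \frac{1291507}{410} = - \frac{34698689}{1230}$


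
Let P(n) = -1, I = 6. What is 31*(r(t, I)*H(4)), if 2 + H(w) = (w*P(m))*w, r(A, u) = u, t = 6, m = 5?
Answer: -3348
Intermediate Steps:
H(w) = -2 - w**2 (H(w) = -2 + (w*(-1))*w = -2 + (-w)*w = -2 - w**2)
31*(r(t, I)*H(4)) = 31*(6*(-2 - 1*4**2)) = 31*(6*(-2 - 1*16)) = 31*(6*(-2 - 16)) = 31*(6*(-18)) = 31*(-108) = -3348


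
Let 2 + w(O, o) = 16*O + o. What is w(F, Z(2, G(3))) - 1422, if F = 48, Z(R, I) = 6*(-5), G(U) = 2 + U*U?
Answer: -686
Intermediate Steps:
G(U) = 2 + U²
Z(R, I) = -30
w(O, o) = -2 + o + 16*O (w(O, o) = -2 + (16*O + o) = -2 + (o + 16*O) = -2 + o + 16*O)
w(F, Z(2, G(3))) - 1422 = (-2 - 30 + 16*48) - 1422 = (-2 - 30 + 768) - 1422 = 736 - 1422 = -686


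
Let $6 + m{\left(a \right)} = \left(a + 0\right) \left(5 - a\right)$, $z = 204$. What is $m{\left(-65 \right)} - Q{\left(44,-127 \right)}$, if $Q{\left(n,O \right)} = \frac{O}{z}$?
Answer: $- \frac{929297}{204} \approx -4555.4$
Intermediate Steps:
$m{\left(a \right)} = -6 + a \left(5 - a\right)$ ($m{\left(a \right)} = -6 + \left(a + 0\right) \left(5 - a\right) = -6 + a \left(5 - a\right)$)
$Q{\left(n,O \right)} = \frac{O}{204}$
$m{\left(-65 \right)} - Q{\left(44,-127 \right)} = \left(-6 - \left(-65\right)^{2} + 5 \left(-65\right)\right) - \frac{1}{204} \left(-127\right) = \left(-6 - 4225 - 325\right) - - \frac{127}{204} = \left(-6 - 4225 - 325\right) + \frac{127}{204} = -4556 + \frac{127}{204} = - \frac{929297}{204}$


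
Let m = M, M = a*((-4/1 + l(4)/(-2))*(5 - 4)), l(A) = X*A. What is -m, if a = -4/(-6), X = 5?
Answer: 28/3 ≈ 9.3333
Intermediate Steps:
l(A) = 5*A
a = ⅔ (a = -4*(-⅙) = ⅔ ≈ 0.66667)
M = -28/3 (M = 2*((-4/1 + (5*4)/(-2))*(5 - 4))/3 = 2*((-4*1 + 20*(-½))*1)/3 = 2*((-4 - 10)*1)/3 = 2*(-14*1)/3 = (⅔)*(-14) = -28/3 ≈ -9.3333)
m = -28/3 ≈ -9.3333
-m = -1*(-28/3) = 28/3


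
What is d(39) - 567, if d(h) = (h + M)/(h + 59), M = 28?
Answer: -55499/98 ≈ -566.32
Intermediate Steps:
d(h) = (28 + h)/(59 + h) (d(h) = (h + 28)/(h + 59) = (28 + h)/(59 + h))
d(39) - 567 = (28 + 39)/(59 + 39) - 567 = 67/98 - 567 = -55499/98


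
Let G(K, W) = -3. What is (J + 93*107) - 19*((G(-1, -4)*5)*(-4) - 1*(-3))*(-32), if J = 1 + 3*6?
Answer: 48274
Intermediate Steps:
J = 19 (J = 1 + 18 = 19)
(J + 93*107) - 19*((G(-1, -4)*5)*(-4) - 1*(-3))*(-32) = (19 + 93*107) - 19*(-3*5*(-4) - 1*(-3))*(-32) = (19 + 9951) - 19*(-15*(-4) + 3)*(-32) = 9970 - 19*(60 + 3)*(-32) = 9970 - 19*63*(-32) = 9970 - 1197*(-32) = 9970 + 38304 = 48274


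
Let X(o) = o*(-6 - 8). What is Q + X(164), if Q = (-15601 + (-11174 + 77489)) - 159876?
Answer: -111458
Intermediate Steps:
Q = -109162 (Q = (-15601 + 66315) - 159876 = 50714 - 159876 = -109162)
X(o) = -14*o (X(o) = o*(-14) = -14*o)
Q + X(164) = -109162 - 14*164 = -109162 - 2296 = -111458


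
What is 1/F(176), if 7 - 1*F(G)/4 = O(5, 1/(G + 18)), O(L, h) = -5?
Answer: 1/48 ≈ 0.020833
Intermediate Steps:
F(G) = 48 (F(G) = 28 - 4*(-5) = 28 + 20 = 48)
1/F(176) = 1/48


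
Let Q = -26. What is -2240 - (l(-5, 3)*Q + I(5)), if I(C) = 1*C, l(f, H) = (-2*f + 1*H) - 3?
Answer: -1985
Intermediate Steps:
l(f, H) = -3 + H - 2*f (l(f, H) = (-2*f + H) - 3 = (H - 2*f) - 3 = -3 + H - 2*f)
I(C) = C
-2240 - (l(-5, 3)*Q + I(5)) = -2240 - ((-3 + 3 - 2*(-5))*(-26) + 5) = -2240 - ((-3 + 3 + 10)*(-26) + 5) = -2240 - (10*(-26) + 5) = -2240 - (-260 + 5) = -2240 - 1*(-255) = -2240 + 255 = -1985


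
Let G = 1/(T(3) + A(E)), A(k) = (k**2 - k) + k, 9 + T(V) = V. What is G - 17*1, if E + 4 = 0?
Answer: -169/10 ≈ -16.900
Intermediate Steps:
E = -4 (E = -4 + 0 = -4)
T(V) = -9 + V
A(k) = k**2
G = 1/10 (G = 1/((-9 + 3) + (-4)**2) = 1/(-6 + 16) = 1/10 ≈ 0.10000)
G - 17*1 = 1/10 - 17*1 = 1/10 - 17 = -169/10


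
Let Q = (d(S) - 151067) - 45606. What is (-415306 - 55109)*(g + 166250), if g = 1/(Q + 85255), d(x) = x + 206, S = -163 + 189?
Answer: -2898489071205695/37062 ≈ -7.8206e+10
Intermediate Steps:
S = 26
d(x) = 206 + x
Q = -196441 (Q = ((206 + 26) - 151067) - 45606 = (232 - 151067) - 45606 = -150835 - 45606 = -196441)
g = -1/111186 (g = 1/(-196441 + 85255) = 1/(-111186) = -1/111186 ≈ -8.9939e-6)
(-415306 - 55109)*(g + 166250) = (-415306 - 55109)*(-1/111186 + 166250) = -470415*18484672499/111186 = -2898489071205695/37062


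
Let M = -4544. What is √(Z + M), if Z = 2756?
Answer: 2*I*√447 ≈ 42.285*I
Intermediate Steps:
√(Z + M) = √(2756 - 4544) = √(-1788) = 2*I*√447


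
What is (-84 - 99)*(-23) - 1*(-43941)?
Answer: 48150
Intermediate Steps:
(-84 - 99)*(-23) - 1*(-43941) = -183*(-23) + 43941 = 4209 + 43941 = 48150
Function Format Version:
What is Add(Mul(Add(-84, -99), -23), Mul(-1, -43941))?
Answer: 48150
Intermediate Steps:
Add(Mul(Add(-84, -99), -23), Mul(-1, -43941)) = Add(Mul(-183, -23), 43941) = Add(4209, 43941) = 48150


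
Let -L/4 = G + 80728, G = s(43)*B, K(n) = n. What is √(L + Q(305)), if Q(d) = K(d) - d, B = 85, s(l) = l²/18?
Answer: I*√3220538/3 ≈ 598.2*I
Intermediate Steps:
s(l) = l²/18 (s(l) = l²*(1/18) = l²/18)
Q(d) = 0 (Q(d) = d - d = 0)
G = 157165/18 (G = ((1/18)*43²)*85 = ((1/18)*1849)*85 = (1849/18)*85 = 157165/18 ≈ 8731.4)
L = -3220538/9 (L = -4*(157165/18 + 80728) = -4*1610269/18 = -3220538/9 ≈ -3.5784e+5)
√(L + Q(305)) = √(-3220538/9 + 0) = √(-3220538/9) = I*√3220538/3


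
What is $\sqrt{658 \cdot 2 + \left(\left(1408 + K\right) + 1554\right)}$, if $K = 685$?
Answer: $\sqrt{4963} \approx 70.449$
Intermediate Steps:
$\sqrt{658 \cdot 2 + \left(\left(1408 + K\right) + 1554\right)} = \sqrt{658 \cdot 2 + \left(\left(1408 + 685\right) + 1554\right)} = \sqrt{1316 + \left(2093 + 1554\right)} = \sqrt{1316 + 3647} = \sqrt{4963}$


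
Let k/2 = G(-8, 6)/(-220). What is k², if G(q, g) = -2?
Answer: 1/3025 ≈ 0.00033058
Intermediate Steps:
k = 1/55 (k = 2*(-2/(-220)) = 2*(-2*(-1/220)) = 2*(1/110) = 1/55 ≈ 0.018182)
k² = (1/55)² = 1/3025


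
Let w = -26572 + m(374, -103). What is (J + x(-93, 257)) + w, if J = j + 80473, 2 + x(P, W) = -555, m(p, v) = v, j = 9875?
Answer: 63116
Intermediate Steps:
x(P, W) = -557 (x(P, W) = -2 - 555 = -557)
J = 90348 (J = 9875 + 80473 = 90348)
w = -26675 (w = -26572 - 103 = -26675)
(J + x(-93, 257)) + w = (90348 - 557) - 26675 = 89791 - 26675 = 63116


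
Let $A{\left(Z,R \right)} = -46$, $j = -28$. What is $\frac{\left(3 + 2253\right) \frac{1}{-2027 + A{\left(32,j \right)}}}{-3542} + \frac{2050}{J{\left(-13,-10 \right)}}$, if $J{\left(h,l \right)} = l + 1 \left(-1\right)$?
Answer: $- \frac{228064174}{1223761} \approx -186.36$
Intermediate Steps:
$J{\left(h,l \right)} = -1 + l$ ($J{\left(h,l \right)} = l - 1 = -1 + l$)
$\frac{\left(3 + 2253\right) \frac{1}{-2027 + A{\left(32,j \right)}}}{-3542} + \frac{2050}{J{\left(-13,-10 \right)}} = \frac{\left(3 + 2253\right) \frac{1}{-2027 - 46}}{-3542} + \frac{2050}{-1 - 10} = \frac{2256}{-2073} \left(- \frac{1}{3542}\right) + \frac{2050}{-11} = 2256 \left(- \frac{1}{2073}\right) \left(- \frac{1}{3542}\right) + 2050 \left(- \frac{1}{11}\right) = \left(- \frac{752}{691}\right) \left(- \frac{1}{3542}\right) - \frac{2050}{11} = \frac{376}{1223761} - \frac{2050}{11} = - \frac{228064174}{1223761}$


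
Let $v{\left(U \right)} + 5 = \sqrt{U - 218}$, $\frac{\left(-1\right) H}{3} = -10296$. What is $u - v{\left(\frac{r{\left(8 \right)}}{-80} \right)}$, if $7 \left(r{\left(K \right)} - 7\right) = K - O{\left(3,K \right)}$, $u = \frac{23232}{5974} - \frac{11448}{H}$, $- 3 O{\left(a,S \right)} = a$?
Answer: $\frac{3638482}{427141} - \frac{i \sqrt{4274830}}{140} \approx 8.5182 - 14.768 i$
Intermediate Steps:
$H = 30888$ ($H = \left(-3\right) \left(-10296\right) = 30888$)
$O{\left(a,S \right)} = - \frac{a}{3}$
$u = \frac{1502777}{427141}$ ($u = \frac{23232}{5974} - \frac{11448}{30888} = 23232 \cdot \frac{1}{5974} - \frac{53}{143} = \frac{11616}{2987} - \frac{53}{143} = \frac{1502777}{427141} \approx 3.5182$)
$r{\left(K \right)} = \frac{50}{7} + \frac{K}{7}$ ($r{\left(K \right)} = 7 + \frac{K - \left(- \frac{1}{3}\right) 3}{7} = 7 + \frac{K - -1}{7} = 7 + \frac{K + 1}{7} = 7 + \frac{1 + K}{7} = 7 + \left(\frac{1}{7} + \frac{K}{7}\right) = \frac{50}{7} + \frac{K}{7}$)
$v{\left(U \right)} = -5 + \sqrt{-218 + U}$ ($v{\left(U \right)} = -5 + \sqrt{U - 218} = -5 + \sqrt{-218 + U}$)
$u - v{\left(\frac{r{\left(8 \right)}}{-80} \right)} = \frac{1502777}{427141} - \left(-5 + \sqrt{-218 + \frac{\frac{50}{7} + \frac{1}{7} \cdot 8}{-80}}\right) = \frac{1502777}{427141} - \left(-5 + \sqrt{-218 + \left(\frac{50}{7} + \frac{8}{7}\right) \left(- \frac{1}{80}\right)}\right) = \frac{1502777}{427141} - \left(-5 + \sqrt{-218 + \frac{58}{7} \left(- \frac{1}{80}\right)}\right) = \frac{1502777}{427141} - \left(-5 + \sqrt{-218 - \frac{29}{280}}\right) = \frac{1502777}{427141} - \left(-5 + \sqrt{- \frac{61069}{280}}\right) = \frac{1502777}{427141} - \left(-5 + \frac{i \sqrt{4274830}}{140}\right) = \frac{1502777}{427141} + \left(5 - \frac{i \sqrt{4274830}}{140}\right) = \frac{3638482}{427141} - \frac{i \sqrt{4274830}}{140}$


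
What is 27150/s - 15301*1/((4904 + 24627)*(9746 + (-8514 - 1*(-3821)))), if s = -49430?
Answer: -405208321088/737595166849 ≈ -0.54936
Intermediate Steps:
27150/s - 15301*1/((4904 + 24627)*(9746 + (-8514 - 1*(-3821)))) = 27150/(-49430) - 15301*1/((4904 + 24627)*(9746 + (-8514 - 1*(-3821)))) = 27150*(-1/49430) - 15301*1/(29531*(9746 + (-8514 + 3821))) = -2715/4943 - 15301*1/(29531*(9746 - 4693)) = -2715/4943 - 15301/(5053*29531) = -2715/4943 - 15301/149220143 = -405208321088/737595166849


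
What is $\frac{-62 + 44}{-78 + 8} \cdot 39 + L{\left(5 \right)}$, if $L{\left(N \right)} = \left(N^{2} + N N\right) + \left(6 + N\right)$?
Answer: $\frac{2486}{35} \approx 71.029$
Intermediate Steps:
$L{\left(N \right)} = 6 + N + 2 N^{2}$ ($L{\left(N \right)} = \left(N^{2} + N^{2}\right) + \left(6 + N\right) = 2 N^{2} + \left(6 + N\right) = 6 + N + 2 N^{2}$)
$\frac{-62 + 44}{-78 + 8} \cdot 39 + L{\left(5 \right)} = \frac{-62 + 44}{-78 + 8} \cdot 39 + \left(6 + 5 + 2 \cdot 5^{2}\right) = - \frac{18}{-70} \cdot 39 + \left(6 + 5 + 2 \cdot 25\right) = \left(-18\right) \left(- \frac{1}{70}\right) 39 + \left(6 + 5 + 50\right) = \frac{9}{35} \cdot 39 + 61 = \frac{351}{35} + 61 = \frac{2486}{35}$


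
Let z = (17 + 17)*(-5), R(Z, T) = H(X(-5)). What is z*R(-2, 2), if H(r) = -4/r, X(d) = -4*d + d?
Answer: 136/3 ≈ 45.333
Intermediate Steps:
X(d) = -3*d
R(Z, T) = -4/15 (R(Z, T) = -4/((-3*(-5))) = -4/15)
z = -170 (z = 34*(-5) = -170)
z*R(-2, 2) = -170*(-4/15) = 136/3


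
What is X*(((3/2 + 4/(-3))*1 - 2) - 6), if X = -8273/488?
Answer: 388831/2928 ≈ 132.80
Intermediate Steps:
X = -8273/488 (X = -8273*1/488 = -8273/488 ≈ -16.953)
X*(((3/2 + 4/(-3))*1 - 2) - 6) = -8273*(((3/2 + 4/(-3))*1 - 2) - 6)/488 = -8273*(((3*(½) + 4*(-⅓))*1 - 2) - 6)/488 = -8273*(((3/2 - 4/3)*1 - 2) - 6)/488 = -8273*(((⅙)*1 - 2) - 6)/488 = -8273*((⅙ - 2) - 6)/488 = -8273*(-11/6 - 6)/488 = -8273/488*(-47/6) = 388831/2928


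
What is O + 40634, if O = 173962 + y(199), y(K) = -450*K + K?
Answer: 125245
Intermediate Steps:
y(K) = -449*K
O = 84611 (O = 173962 - 449*199 = 173962 - 89351 = 84611)
O + 40634 = 84611 + 40634 = 125245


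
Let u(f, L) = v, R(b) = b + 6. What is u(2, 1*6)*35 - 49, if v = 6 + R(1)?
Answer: 406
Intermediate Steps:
R(b) = 6 + b
v = 13 (v = 6 + (6 + 1) = 6 + 7 = 13)
u(f, L) = 13
u(2, 1*6)*35 - 49 = 13*35 - 49 = 455 - 49 = 406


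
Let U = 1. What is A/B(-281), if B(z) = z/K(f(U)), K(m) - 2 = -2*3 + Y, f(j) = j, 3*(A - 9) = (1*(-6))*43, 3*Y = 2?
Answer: -770/843 ≈ -0.91340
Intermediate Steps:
Y = 2/3 (Y = (1/3)*2 = 2/3 ≈ 0.66667)
A = -77 (A = 9 + ((1*(-6))*43)/3 = 9 + (-6*43)/3 = 9 + (1/3)*(-258) = 9 - 86 = -77)
K(m) = -10/3 (K(m) = 2 + (-2*3 + 2/3) = 2 + (-6 + 2/3) = 2 - 16/3 = -10/3)
B(z) = -3*z/10 (B(z) = z/(-10/3) = z*(-3/10) = -3*z/10)
A/B(-281) = -77/((-3/10*(-281))) = -77/843/10 = -77*10/843 = -770/843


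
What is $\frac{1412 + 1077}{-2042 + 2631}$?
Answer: $\frac{131}{31} \approx 4.2258$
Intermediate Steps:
$\frac{1412 + 1077}{-2042 + 2631} = \frac{2489}{589} = 2489 \cdot \frac{1}{589} = \frac{131}{31}$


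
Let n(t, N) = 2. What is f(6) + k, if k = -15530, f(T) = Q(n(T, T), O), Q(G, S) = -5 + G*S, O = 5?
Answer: -15525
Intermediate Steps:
f(T) = 5 (f(T) = -5 + 2*5 = -5 + 10 = 5)
f(6) + k = 5 - 15530 = -15525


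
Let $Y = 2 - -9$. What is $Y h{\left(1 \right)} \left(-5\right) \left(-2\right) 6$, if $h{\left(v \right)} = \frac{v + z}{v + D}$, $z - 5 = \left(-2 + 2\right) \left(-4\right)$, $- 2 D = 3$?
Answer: $-7920$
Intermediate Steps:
$D = - \frac{3}{2}$ ($D = \left(- \frac{1}{2}\right) 3 = - \frac{3}{2} \approx -1.5$)
$Y = 11$ ($Y = 2 + 9 = 11$)
$z = 5$ ($z = 5 + \left(-2 + 2\right) \left(-4\right) = 5 + 0 \left(-4\right) = 5 + 0 = 5$)
$h{\left(v \right)} = \frac{5 + v}{- \frac{3}{2} + v}$ ($h{\left(v \right)} = \frac{v + 5}{v - \frac{3}{2}} = \frac{5 + v}{- \frac{3}{2} + v}$)
$Y h{\left(1 \right)} \left(-5\right) \left(-2\right) 6 = 11 \frac{2 \left(5 + 1\right)}{-3 + 2 \cdot 1} \left(-5\right) \left(-2\right) 6 = 11 \cdot 2 \frac{1}{-3 + 2} \cdot 6 \cdot 10 \cdot 6 = 11 \cdot 2 \frac{1}{-1} \cdot 6 \cdot 60 = 11 \cdot 2 \left(-1\right) 6 \cdot 60 = 11 \left(-12\right) 60 = \left(-132\right) 60 = -7920$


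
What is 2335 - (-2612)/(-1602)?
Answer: 1869029/801 ≈ 2333.4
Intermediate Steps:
2335 - (-2612)/(-1602) = 2335 - (-2612)*(-1)/1602 = 2335 - 1*1306/801 = 2335 - 1306/801 = 1869029/801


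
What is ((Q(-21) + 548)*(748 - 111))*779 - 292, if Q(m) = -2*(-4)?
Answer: 275899696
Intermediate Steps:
Q(m) = 8
((Q(-21) + 548)*(748 - 111))*779 - 292 = ((8 + 548)*(748 - 111))*779 - 292 = (556*637)*779 - 292 = 354172*779 - 292 = 275899988 - 292 = 275899696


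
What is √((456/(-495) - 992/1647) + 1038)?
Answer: √944995019430/30195 ≈ 32.194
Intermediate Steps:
√((456/(-495) - 992/1647) + 1038) = √((456*(-1/495) - 992*1/1647) + 1038) = √((-152/165 - 992/1647) + 1038) = √(-138008/90585 + 1038) = √(93889222/90585) = √944995019430/30195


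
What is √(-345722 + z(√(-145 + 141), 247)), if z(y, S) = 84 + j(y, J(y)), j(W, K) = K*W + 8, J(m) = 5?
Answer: √(-345630 + 10*I) ≈ 0.008 + 587.9*I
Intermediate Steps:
j(W, K) = 8 + K*W
z(y, S) = 92 + 5*y (z(y, S) = 84 + (8 + 5*y) = 92 + 5*y)
√(-345722 + z(√(-145 + 141), 247)) = √(-345722 + (92 + 5*√(-145 + 141))) = √(-345722 + (92 + 5*√(-4))) = √(-345722 + (92 + 5*(2*I))) = √(-345722 + (92 + 10*I)) = √(-345630 + 10*I)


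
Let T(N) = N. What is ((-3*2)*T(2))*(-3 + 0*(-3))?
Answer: 36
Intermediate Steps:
((-3*2)*T(2))*(-3 + 0*(-3)) = (-3*2*2)*(-3 + 0*(-3)) = (-6*2)*(-3 + 0) = -12*(-3) = 36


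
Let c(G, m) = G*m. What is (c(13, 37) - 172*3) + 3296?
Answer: 3261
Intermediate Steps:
(c(13, 37) - 172*3) + 3296 = (13*37 - 172*3) + 3296 = (481 - 516) + 3296 = -35 + 3296 = 3261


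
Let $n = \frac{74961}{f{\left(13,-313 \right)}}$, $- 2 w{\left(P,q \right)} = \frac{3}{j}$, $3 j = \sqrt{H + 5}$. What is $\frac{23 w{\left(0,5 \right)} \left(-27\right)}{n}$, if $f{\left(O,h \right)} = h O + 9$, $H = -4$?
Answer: $- \frac{1260630}{8329} \approx -151.35$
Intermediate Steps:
$j = \frac{1}{3}$ ($j = \frac{\sqrt{-4 + 5}}{3} = \frac{\sqrt{1}}{3} = \frac{1}{3} \cdot 1 = \frac{1}{3} \approx 0.33333$)
$w{\left(P,q \right)} = - \frac{9}{2}$ ($w{\left(P,q \right)} = - \frac{3 \frac{1}{\frac{1}{3}}}{2} = - \frac{3 \cdot 3}{2} = \left(- \frac{1}{2}\right) 9 = - \frac{9}{2}$)
$f{\left(O,h \right)} = 9 + O h$ ($f{\left(O,h \right)} = O h + 9 = 9 + O h$)
$n = - \frac{74961}{4060}$ ($n = \frac{74961}{9 + 13 \left(-313\right)} = \frac{74961}{9 - 4069} = \frac{74961}{-4060} = 74961 \left(- \frac{1}{4060}\right) = - \frac{74961}{4060} \approx -18.463$)
$\frac{23 w{\left(0,5 \right)} \left(-27\right)}{n} = \frac{23 \left(- \frac{9}{2}\right) \left(-27\right)}{- \frac{74961}{4060}} = \left(- \frac{207}{2}\right) \left(-27\right) \left(- \frac{4060}{74961}\right) = \frac{5589}{2} \left(- \frac{4060}{74961}\right) = - \frac{1260630}{8329}$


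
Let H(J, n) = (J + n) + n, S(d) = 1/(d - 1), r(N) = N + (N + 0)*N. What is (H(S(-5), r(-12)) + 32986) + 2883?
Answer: 216797/6 ≈ 36133.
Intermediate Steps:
r(N) = N + N**2 (r(N) = N + N*N = N + N**2)
S(d) = 1/(-1 + d)
H(J, n) = J + 2*n
(H(S(-5), r(-12)) + 32986) + 2883 = ((1/(-1 - 5) + 2*(-12*(1 - 12))) + 32986) + 2883 = ((1/(-6) + 2*(-12*(-11))) + 32986) + 2883 = ((-1/6 + 2*132) + 32986) + 2883 = ((-1/6 + 264) + 32986) + 2883 = (1583/6 + 32986) + 2883 = 199499/6 + 2883 = 216797/6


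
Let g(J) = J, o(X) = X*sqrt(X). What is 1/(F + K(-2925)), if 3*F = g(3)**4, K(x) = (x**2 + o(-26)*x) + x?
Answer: 950303/8144390311281 - 8450*I*sqrt(26)/8144390311281 ≈ 1.1668e-7 - 5.2904e-9*I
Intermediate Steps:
o(X) = X**(3/2)
K(x) = x + x**2 - 26*I*x*sqrt(26) (K(x) = (x**2 + (-26)**(3/2)*x) + x = (x**2 + (-26*I*sqrt(26))*x) + x = (x**2 - 26*I*x*sqrt(26)) + x = x + x**2 - 26*I*x*sqrt(26))
F = 27 (F = (1/3)*3**4 = (1/3)*81 = 27)
1/(F + K(-2925)) = 1/(27 - 2925*(1 - 2925 - 26*I*sqrt(26))) = 1/(27 - 2925*(-2924 - 26*I*sqrt(26))) = 1/(27 + (8552700 + 76050*I*sqrt(26))) = 1/(8552727 + 76050*I*sqrt(26))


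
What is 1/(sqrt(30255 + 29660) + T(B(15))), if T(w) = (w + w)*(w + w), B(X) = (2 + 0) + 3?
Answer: -20/9983 + sqrt(59915)/49915 ≈ 0.0029004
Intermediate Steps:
B(X) = 5 (B(X) = 2 + 3 = 5)
T(w) = 4*w**2 (T(w) = (2*w)*(2*w) = 4*w**2)
1/(sqrt(30255 + 29660) + T(B(15))) = 1/(sqrt(30255 + 29660) + 4*5**2) = 1/(sqrt(59915) + 4*25) = 1/(sqrt(59915) + 100) = 1/(100 + sqrt(59915))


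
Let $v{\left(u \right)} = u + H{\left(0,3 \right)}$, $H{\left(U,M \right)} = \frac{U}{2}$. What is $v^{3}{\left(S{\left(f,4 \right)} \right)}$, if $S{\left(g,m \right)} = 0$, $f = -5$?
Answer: $0$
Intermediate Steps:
$H{\left(U,M \right)} = \frac{U}{2}$ ($H{\left(U,M \right)} = U \frac{1}{2} = \frac{U}{2}$)
$v{\left(u \right)} = u$ ($v{\left(u \right)} = u + \frac{1}{2} \cdot 0 = u + 0 = u$)
$v^{3}{\left(S{\left(f,4 \right)} \right)} = 0^{3} = 0$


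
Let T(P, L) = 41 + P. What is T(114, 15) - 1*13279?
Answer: -13124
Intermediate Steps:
T(114, 15) - 1*13279 = (41 + 114) - 1*13279 = 155 - 13279 = -13124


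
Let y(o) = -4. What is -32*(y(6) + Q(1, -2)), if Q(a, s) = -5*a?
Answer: 288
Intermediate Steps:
-32*(y(6) + Q(1, -2)) = -32*(-4 - 5*1) = -32*(-4 - 5) = -32*(-9) = 288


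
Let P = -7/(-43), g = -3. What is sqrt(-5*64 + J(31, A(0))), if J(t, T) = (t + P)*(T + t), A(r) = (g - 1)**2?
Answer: 2*sqrt(529115)/43 ≈ 33.833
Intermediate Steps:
A(r) = 16 (A(r) = (-3 - 1)**2 = (-4)**2 = 16)
P = 7/43 (P = -7*(-1/43) = 7/43 ≈ 0.16279)
J(t, T) = (7/43 + t)*(T + t) (J(t, T) = (t + 7/43)*(T + t) = (7/43 + t)*(T + t))
sqrt(-5*64 + J(31, A(0))) = sqrt(-5*64 + (31**2 + (7/43)*16 + (7/43)*31 + 16*31)) = sqrt(-320 + (961 + 112/43 + 217/43 + 496)) = sqrt(-320 + 62980/43) = sqrt(49220/43) = 2*sqrt(529115)/43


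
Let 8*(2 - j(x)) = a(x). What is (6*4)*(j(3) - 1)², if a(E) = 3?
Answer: 75/8 ≈ 9.3750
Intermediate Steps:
j(x) = 13/8 (j(x) = 2 - ⅛*3 = 2 - 3/8 = 13/8)
(6*4)*(j(3) - 1)² = (6*4)*(13/8 - 1)² = 24*(5/8)² = 24*(25/64) = 75/8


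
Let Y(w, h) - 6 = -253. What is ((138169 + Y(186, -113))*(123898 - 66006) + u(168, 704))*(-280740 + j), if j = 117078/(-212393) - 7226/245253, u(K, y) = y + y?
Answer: -4026372025278925061724896/1796207601 ≈ -2.2416e+15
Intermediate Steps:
u(K, y) = 2*y
Y(w, h) = -247 (Y(w, h) = 6 - 253 = -247)
j = -30248482552/52090020429 (j = 117078*(-1/212393) - 7226*1/245253 = -117078/212393 - 7226/245253 = -30248482552/52090020429 ≈ -0.58070)
((138169 + Y(186, -113))*(123898 - 66006) + u(168, 704))*(-280740 + j) = ((138169 - 247)*(123898 - 66006) + 2*704)*(-280740 - 30248482552/52090020429) = (137922*57892 + 1408)*(-14623782583720012/52090020429) = (7984580424 + 1408)*(-14623782583720012/52090020429) = 7984581832*(-14623782583720012/52090020429) = -4026372025278925061724896/1796207601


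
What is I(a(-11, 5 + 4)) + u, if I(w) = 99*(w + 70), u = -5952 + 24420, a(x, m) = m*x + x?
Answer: 14508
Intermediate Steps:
a(x, m) = x + m*x
u = 18468
I(w) = 6930 + 99*w (I(w) = 99*(70 + w) = 6930 + 99*w)
I(a(-11, 5 + 4)) + u = (6930 + 99*(-11*(1 + (5 + 4)))) + 18468 = (6930 + 99*(-11*(1 + 9))) + 18468 = (6930 + 99*(-11*10)) + 18468 = (6930 + 99*(-110)) + 18468 = (6930 - 10890) + 18468 = -3960 + 18468 = 14508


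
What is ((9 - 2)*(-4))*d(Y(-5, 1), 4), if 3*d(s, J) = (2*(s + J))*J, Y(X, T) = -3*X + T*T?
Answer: -4480/3 ≈ -1493.3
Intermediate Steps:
Y(X, T) = T² - 3*X (Y(X, T) = -3*X + T² = T² - 3*X)
d(s, J) = J*(2*J + 2*s)/3 (d(s, J) = ((2*(s + J))*J)/3 = ((2*(J + s))*J)/3 = ((2*J + 2*s)*J)/3 = (J*(2*J + 2*s))/3 = J*(2*J + 2*s)/3)
((9 - 2)*(-4))*d(Y(-5, 1), 4) = ((9 - 2)*(-4))*((⅔)*4*(4 + (1² - 3*(-5)))) = (7*(-4))*((⅔)*4*(4 + (1 + 15))) = -56*4*(4 + 16)/3 = -56*4*20/3 = -28*160/3 = -4480/3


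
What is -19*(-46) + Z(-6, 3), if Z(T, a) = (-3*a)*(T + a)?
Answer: 901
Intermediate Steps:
Z(T, a) = -3*a*(T + a)
-19*(-46) + Z(-6, 3) = -19*(-46) - 3*3*(-6 + 3) = 874 - 3*3*(-3) = 874 + 27 = 901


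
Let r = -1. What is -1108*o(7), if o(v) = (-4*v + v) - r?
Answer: 22160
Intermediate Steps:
o(v) = 1 - 3*v (o(v) = (-4*v + v) - 1*(-1) = -3*v + 1 = 1 - 3*v)
-1108*o(7) = -1108*(1 - 3*7) = -1108*(1 - 21) = -1108*(-20) = 22160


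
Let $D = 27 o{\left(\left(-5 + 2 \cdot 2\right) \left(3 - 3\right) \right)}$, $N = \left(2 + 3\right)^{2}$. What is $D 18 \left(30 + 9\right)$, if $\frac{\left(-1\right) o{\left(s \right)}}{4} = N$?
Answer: $-1895400$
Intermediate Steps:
$N = 25$ ($N = 5^{2} = 25$)
$o{\left(s \right)} = -100$ ($o{\left(s \right)} = \left(-4\right) 25 = -100$)
$D = -2700$ ($D = 27 \left(-100\right) = -2700$)
$D 18 \left(30 + 9\right) = - 2700 \cdot 18 \left(30 + 9\right) = - 2700 \cdot 18 \cdot 39 = \left(-2700\right) 702 = -1895400$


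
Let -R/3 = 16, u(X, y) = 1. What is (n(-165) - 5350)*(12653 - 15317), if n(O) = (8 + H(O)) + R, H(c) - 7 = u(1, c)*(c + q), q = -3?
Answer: 14787864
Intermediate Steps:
R = -48 (R = -3*16 = -48)
H(c) = 4 + c (H(c) = 7 + 1*(c - 3) = 7 + 1*(-3 + c) = 7 + (-3 + c) = 4 + c)
n(O) = -36 + O (n(O) = (8 + (4 + O)) - 48 = (12 + O) - 48 = -36 + O)
(n(-165) - 5350)*(12653 - 15317) = ((-36 - 165) - 5350)*(12653 - 15317) = (-201 - 5350)*(-2664) = -5551*(-2664) = 14787864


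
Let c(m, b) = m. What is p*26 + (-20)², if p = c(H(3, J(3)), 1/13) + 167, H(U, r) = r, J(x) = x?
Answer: 4820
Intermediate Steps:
p = 170 (p = 3 + 167 = 170)
p*26 + (-20)² = 170*26 + (-20)² = 4420 + 400 = 4820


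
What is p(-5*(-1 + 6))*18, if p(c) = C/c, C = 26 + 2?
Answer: -504/25 ≈ -20.160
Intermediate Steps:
C = 28
p(c) = 28/c
p(-5*(-1 + 6))*18 = (28/((-5*(-1 + 6))))*18 = (28/((-5*5)))*18 = (28/(-25))*18 = (28*(-1/25))*18 = -28/25*18 = -504/25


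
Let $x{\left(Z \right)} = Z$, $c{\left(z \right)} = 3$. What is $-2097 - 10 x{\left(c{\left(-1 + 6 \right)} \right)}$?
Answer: $-2127$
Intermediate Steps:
$-2097 - 10 x{\left(c{\left(-1 + 6 \right)} \right)} = -2097 - 10 \cdot 3 = -2097 - 30 = -2127$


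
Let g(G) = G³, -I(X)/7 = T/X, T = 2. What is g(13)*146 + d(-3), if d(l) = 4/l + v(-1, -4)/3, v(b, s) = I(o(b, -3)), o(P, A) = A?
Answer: 2886860/9 ≈ 3.2076e+5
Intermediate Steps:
I(X) = -14/X
v(b, s) = 14/3 (v(b, s) = -14/(-3) = -14*(-⅓) = 14/3)
d(l) = 14/9 + 4/l (d(l) = 4/l + (14/3)/3 = 4/l + (14/3)*(⅓) = 4/l + 14/9 = 14/9 + 4/l)
g(13)*146 + d(-3) = 13³*146 + (14/9 + 4/(-3)) = 2197*146 + (14/9 + 4*(-⅓)) = 320762 + (14/9 - 4/3) = 320762 + 2/9 = 2886860/9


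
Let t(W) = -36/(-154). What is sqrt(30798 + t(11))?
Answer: 6*sqrt(5072298)/77 ≈ 175.49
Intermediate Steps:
t(W) = 18/77 (t(W) = -36*(-1/154) = 18/77)
sqrt(30798 + t(11)) = sqrt(30798 + 18/77) = sqrt(2371464/77) = 6*sqrt(5072298)/77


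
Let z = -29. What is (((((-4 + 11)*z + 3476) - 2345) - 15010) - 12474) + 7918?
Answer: -18638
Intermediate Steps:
(((((-4 + 11)*z + 3476) - 2345) - 15010) - 12474) + 7918 = (((((-4 + 11)*(-29) + 3476) - 2345) - 15010) - 12474) + 7918 = ((((7*(-29) + 3476) - 2345) - 15010) - 12474) + 7918 = ((((-203 + 3476) - 2345) - 15010) - 12474) + 7918 = (((3273 - 2345) - 15010) - 12474) + 7918 = ((928 - 15010) - 12474) + 7918 = (-14082 - 12474) + 7918 = -26556 + 7918 = -18638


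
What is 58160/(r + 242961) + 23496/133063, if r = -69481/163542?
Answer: 2199238527651336/5287159622951003 ≈ 0.41596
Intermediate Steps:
r = -69481/163542 (r = -69481*1/163542 = -69481/163542 ≈ -0.42485)
58160/(r + 242961) + 23496/133063 = 58160/(-69481/163542 + 242961) + 23496/133063 = 58160/(39734258381/163542) + 23496*(1/133063) = 58160*(163542/39734258381) + 23496/133063 = 9511602720/39734258381 + 23496/133063 = 2199238527651336/5287159622951003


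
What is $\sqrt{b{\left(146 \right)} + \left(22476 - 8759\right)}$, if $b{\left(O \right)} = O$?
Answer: $\sqrt{13863} \approx 117.74$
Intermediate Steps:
$\sqrt{b{\left(146 \right)} + \left(22476 - 8759\right)} = \sqrt{146 + \left(22476 - 8759\right)} = \sqrt{146 + 13717} = \sqrt{13863}$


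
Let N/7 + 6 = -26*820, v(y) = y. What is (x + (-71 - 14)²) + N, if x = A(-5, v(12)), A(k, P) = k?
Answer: -142062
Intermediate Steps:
N = -149282 (N = -42 + 7*(-26*820) = -42 + 7*(-21320) = -42 - 149240 = -149282)
x = -5
(x + (-71 - 14)²) + N = (-5 + (-71 - 14)²) - 149282 = (-5 + (-85)²) - 149282 = (-5 + 7225) - 149282 = 7220 - 149282 = -142062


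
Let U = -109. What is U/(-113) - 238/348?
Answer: 5519/19662 ≈ 0.28069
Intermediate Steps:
U/(-113) - 238/348 = -109/(-113) - 238/348 = -109*(-1/113) - 238*1/348 = 109/113 - 119/174 = 5519/19662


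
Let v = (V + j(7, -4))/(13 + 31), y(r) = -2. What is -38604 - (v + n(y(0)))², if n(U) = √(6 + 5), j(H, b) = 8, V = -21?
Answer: -74758809/1936 + 13*√11/22 ≈ -38613.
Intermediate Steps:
n(U) = √11
v = -13/44 (v = (-21 + 8)/(13 + 31) = -13/44 ≈ -0.29545)
-38604 - (v + n(y(0)))² = -38604 - (-13/44 + √11)²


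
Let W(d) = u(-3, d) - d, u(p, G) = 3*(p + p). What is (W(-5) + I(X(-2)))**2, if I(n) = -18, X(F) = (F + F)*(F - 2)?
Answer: 961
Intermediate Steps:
X(F) = 2*F*(-2 + F) (X(F) = (2*F)*(-2 + F) = 2*F*(-2 + F))
u(p, G) = 6*p (u(p, G) = 3*(2*p) = 6*p)
W(d) = -18 - d (W(d) = 6*(-3) - d = -18 - d)
(W(-5) + I(X(-2)))**2 = ((-18 - 1*(-5)) - 18)**2 = ((-18 + 5) - 18)**2 = (-13 - 18)**2 = (-31)**2 = 961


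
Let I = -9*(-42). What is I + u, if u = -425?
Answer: -47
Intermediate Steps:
I = 378
I + u = 378 - 425 = -47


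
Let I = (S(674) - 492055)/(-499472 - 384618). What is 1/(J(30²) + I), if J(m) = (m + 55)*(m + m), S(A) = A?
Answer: 884090/1519751201381 ≈ 5.8173e-7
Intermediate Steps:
J(m) = 2*m*(55 + m) (J(m) = (55 + m)*(2*m) = 2*m*(55 + m))
I = 491381/884090 (I = (674 - 492055)/(-499472 - 384618) = -491381/(-884090) = -491381*(-1/884090) = 491381/884090 ≈ 0.55580)
1/(J(30²) + I) = 1/(2*30²*(55 + 30²) + 491381/884090) = 1/(2*900*(55 + 900) + 491381/884090) = 1/(2*900*955 + 491381/884090) = 1/(1719000 + 491381/884090) = 1/(1519751201381/884090) = 884090/1519751201381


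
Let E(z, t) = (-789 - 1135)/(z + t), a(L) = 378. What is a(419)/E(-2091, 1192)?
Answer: 169911/962 ≈ 176.62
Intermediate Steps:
E(z, t) = -1924/(t + z)
a(419)/E(-2091, 1192) = 378/((-1924/(1192 - 2091))) = 378/((-1924/(-899))) = 378/((-1924*(-1/899))) = 378/(1924/899) = 378*(899/1924) = 169911/962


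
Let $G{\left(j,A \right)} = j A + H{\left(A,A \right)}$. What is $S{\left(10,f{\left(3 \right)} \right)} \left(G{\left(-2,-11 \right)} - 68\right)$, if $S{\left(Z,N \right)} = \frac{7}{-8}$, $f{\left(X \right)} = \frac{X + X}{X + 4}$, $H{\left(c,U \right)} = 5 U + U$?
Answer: $98$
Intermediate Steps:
$H{\left(c,U \right)} = 6 U$
$f{\left(X \right)} = \frac{2 X}{4 + X}$
$S{\left(Z,N \right)} = - \frac{7}{8}$ ($S{\left(Z,N \right)} = 7 \left(- \frac{1}{8}\right) = - \frac{7}{8}$)
$G{\left(j,A \right)} = 6 A + A j$ ($G{\left(j,A \right)} = j A + 6 A = A j + 6 A = 6 A + A j$)
$S{\left(10,f{\left(3 \right)} \right)} \left(G{\left(-2,-11 \right)} - 68\right) = - \frac{7 \left(- 11 \left(6 - 2\right) - 68\right)}{8} = - \frac{7 \left(\left(-11\right) 4 - 68\right)}{8} = - \frac{7 \left(-44 - 68\right)}{8} = \left(- \frac{7}{8}\right) \left(-112\right) = 98$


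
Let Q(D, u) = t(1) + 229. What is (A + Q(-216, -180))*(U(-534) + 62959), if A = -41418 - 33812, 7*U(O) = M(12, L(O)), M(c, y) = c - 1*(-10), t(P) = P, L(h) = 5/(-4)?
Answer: -33055125000/7 ≈ -4.7222e+9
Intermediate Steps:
L(h) = -5/4 (L(h) = 5*(-¼) = -5/4)
M(c, y) = 10 + c (M(c, y) = c + 10 = 10 + c)
Q(D, u) = 230 (Q(D, u) = 1 + 229 = 230)
U(O) = 22/7 (U(O) = (10 + 12)/7 = (⅐)*22 = 22/7)
A = -75230
(A + Q(-216, -180))*(U(-534) + 62959) = (-75230 + 230)*(22/7 + 62959) = -75000*440735/7 = -33055125000/7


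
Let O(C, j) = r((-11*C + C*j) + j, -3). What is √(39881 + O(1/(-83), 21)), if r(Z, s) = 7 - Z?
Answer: √274644593/83 ≈ 199.67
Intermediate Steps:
O(C, j) = 7 - j + 11*C - C*j (O(C, j) = 7 - ((-11*C + C*j) + j) = 7 - (j - 11*C + C*j) = 7 + (-j + 11*C - C*j) = 7 - j + 11*C - C*j)
√(39881 + O(1/(-83), 21)) = √(39881 + (7 - 1*21 + 11/(-83) - 1*21/(-83))) = √(39881 + (7 - 21 + 11*(-1/83) - 1*(-1/83)*21)) = √(39881 + (7 - 21 - 11/83 + 21/83)) = √(39881 - 1152/83) = √(3308971/83) = √274644593/83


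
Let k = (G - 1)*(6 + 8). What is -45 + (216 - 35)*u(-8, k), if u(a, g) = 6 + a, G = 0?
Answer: -407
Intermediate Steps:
k = -14 (k = (0 - 1)*(6 + 8) = -1*14 = -14)
-45 + (216 - 35)*u(-8, k) = -45 + (216 - 35)*(6 - 8) = -45 + 181*(-2) = -45 - 362 = -407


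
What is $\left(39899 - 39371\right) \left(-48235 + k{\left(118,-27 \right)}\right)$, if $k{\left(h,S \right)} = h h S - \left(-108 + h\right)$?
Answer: $-223973904$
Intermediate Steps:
$k{\left(h,S \right)} = 108 - h + S h^{2}$ ($k{\left(h,S \right)} = h^{2} S - \left(-108 + h\right) = S h^{2} - \left(-108 + h\right) = 108 - h + S h^{2}$)
$\left(39899 - 39371\right) \left(-48235 + k{\left(118,-27 \right)}\right) = \left(39899 - 39371\right) \left(-48235 - \left(10 + 375948\right)\right) = 528 \left(-48235 - 375958\right) = 528 \left(-424193\right) = -223973904$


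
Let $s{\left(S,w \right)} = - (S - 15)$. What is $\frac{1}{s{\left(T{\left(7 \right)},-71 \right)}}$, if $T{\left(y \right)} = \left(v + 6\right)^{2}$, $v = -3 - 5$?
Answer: $\frac{1}{11} \approx 0.090909$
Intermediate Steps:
$v = -8$ ($v = -3 - 5 = -8$)
$T{\left(y \right)} = 4$ ($T{\left(y \right)} = \left(-8 + 6\right)^{2} = \left(-2\right)^{2} = 4$)
$s{\left(S,w \right)} = 15 - S$ ($s{\left(S,w \right)} = - (-15 + S) = 15 - S$)
$\frac{1}{s{\left(T{\left(7 \right)},-71 \right)}} = \frac{1}{15 - 4} = \frac{1}{11}$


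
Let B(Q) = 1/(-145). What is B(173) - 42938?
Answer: -6226011/145 ≈ -42938.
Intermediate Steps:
B(Q) = -1/145
B(173) - 42938 = -1/145 - 42938 = -6226011/145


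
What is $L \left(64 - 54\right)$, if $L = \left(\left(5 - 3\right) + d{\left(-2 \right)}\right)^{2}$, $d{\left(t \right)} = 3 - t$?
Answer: $490$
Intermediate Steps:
$L = 49$ ($L = \left(\left(5 - 3\right) + \left(3 - -2\right)\right)^{2} = \left(\left(5 - 3\right) + \left(3 + 2\right)\right)^{2} = \left(2 + 5\right)^{2} = 7^{2} = 49$)
$L \left(64 - 54\right) = 49 \left(64 - 54\right) = 49 \cdot 10 = 490$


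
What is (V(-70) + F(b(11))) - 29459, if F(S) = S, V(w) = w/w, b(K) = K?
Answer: -29447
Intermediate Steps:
V(w) = 1
(V(-70) + F(b(11))) - 29459 = (1 + 11) - 29459 = 12 - 29459 = -29447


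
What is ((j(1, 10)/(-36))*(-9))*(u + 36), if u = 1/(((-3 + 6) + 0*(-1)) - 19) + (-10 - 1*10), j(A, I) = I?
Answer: 1275/32 ≈ 39.844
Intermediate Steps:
u = -321/16 (u = 1/((3 + 0) - 19) + (-10 - 10) = 1/(3 - 19) - 20 = 1/(-16) - 20 = -1/16 - 20 = -321/16 ≈ -20.063)
((j(1, 10)/(-36))*(-9))*(u + 36) = ((10/(-36))*(-9))*(-321/16 + 36) = ((10*(-1/36))*(-9))*(255/16) = -5/18*(-9)*(255/16) = (5/2)*(255/16) = 1275/32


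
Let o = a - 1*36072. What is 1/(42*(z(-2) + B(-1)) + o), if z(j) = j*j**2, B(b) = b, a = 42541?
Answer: 1/6091 ≈ 0.00016418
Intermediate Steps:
o = 6469 (o = 42541 - 1*36072 = 42541 - 36072 = 6469)
z(j) = j**3
1/(42*(z(-2) + B(-1)) + o) = 1/(42*((-2)**3 - 1) + 6469) = 1/(42*(-8 - 1) + 6469) = 1/(42*(-9) + 6469) = 1/(-378 + 6469) = 1/6091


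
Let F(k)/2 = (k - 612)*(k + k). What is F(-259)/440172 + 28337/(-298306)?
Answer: 64176263743/32826487158 ≈ 1.9550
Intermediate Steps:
F(k) = 4*k*(-612 + k) (F(k) = 2*((k - 612)*(k + k)) = 2*((-612 + k)*(2*k)) = 2*(2*k*(-612 + k)) = 4*k*(-612 + k))
F(-259)/440172 + 28337/(-298306) = (4*(-259)*(-612 - 259))/440172 + 28337/(-298306) = (4*(-259)*(-871))*(1/440172) + 28337*(-1/298306) = 902356*(1/440172) - 28337/298306 = 225589/110043 - 28337/298306 = 64176263743/32826487158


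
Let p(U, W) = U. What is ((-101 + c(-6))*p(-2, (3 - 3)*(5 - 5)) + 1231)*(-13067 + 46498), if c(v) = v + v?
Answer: 48708967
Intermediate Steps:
c(v) = 2*v
((-101 + c(-6))*p(-2, (3 - 3)*(5 - 5)) + 1231)*(-13067 + 46498) = ((-101 + 2*(-6))*(-2) + 1231)*(-13067 + 46498) = ((-101 - 12)*(-2) + 1231)*33431 = (-113*(-2) + 1231)*33431 = (226 + 1231)*33431 = 1457*33431 = 48708967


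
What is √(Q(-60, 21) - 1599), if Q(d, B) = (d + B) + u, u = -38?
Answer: 2*I*√419 ≈ 40.939*I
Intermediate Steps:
Q(d, B) = -38 + B + d (Q(d, B) = (d + B) - 38 = (B + d) - 38 = -38 + B + d)
√(Q(-60, 21) - 1599) = √((-38 + 21 - 60) - 1599) = √(-77 - 1599) = √(-1676) = 2*I*√419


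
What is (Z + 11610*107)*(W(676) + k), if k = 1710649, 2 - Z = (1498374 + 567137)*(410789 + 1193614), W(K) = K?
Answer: -5671178404363835825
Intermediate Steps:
Z = -3313912044931 (Z = 2 - (1498374 + 567137)*(410789 + 1193614) = 2 - 2065511*1604403 = 2 - 1*3313912044933 = 2 - 3313912044933 = -3313912044931)
(Z + 11610*107)*(W(676) + k) = (-3313912044931 + 11610*107)*(676 + 1710649) = (-3313912044931 + 1242270)*1711325 = -3313910802661*1711325 = -5671178404363835825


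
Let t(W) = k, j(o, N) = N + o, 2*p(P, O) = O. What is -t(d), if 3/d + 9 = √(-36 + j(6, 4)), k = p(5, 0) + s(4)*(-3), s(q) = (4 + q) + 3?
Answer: 33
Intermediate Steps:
p(P, O) = O/2
s(q) = 7 + q
k = -33 (k = (½)*0 + (7 + 4)*(-3) = 0 + 11*(-3) = 0 - 33 = -33)
d = 3/(-9 + I*√26) (d = 3/(-9 + √(-36 + (4 + 6))) = 3/(-9 + √(-36 + 10)) = 3/(-9 + √(-26)) = 3/(-9 + I*√26) ≈ -0.25234 - 0.14296*I)
t(W) = -33
-t(d) = -1*(-33) = 33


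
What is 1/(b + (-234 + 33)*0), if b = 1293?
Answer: 1/1293 ≈ 0.00077340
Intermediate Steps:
1/(b + (-234 + 33)*0) = 1/(1293 + (-234 + 33)*0) = 1/(1293 - 201*0) = 1/(1293 + 0) = 1/1293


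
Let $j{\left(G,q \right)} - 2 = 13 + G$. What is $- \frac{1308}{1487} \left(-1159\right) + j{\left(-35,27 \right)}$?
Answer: $\frac{1486232}{1487} \approx 999.48$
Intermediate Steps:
$j{\left(G,q \right)} = 15 + G$ ($j{\left(G,q \right)} = 2 + \left(13 + G\right) = 15 + G$)
$- \frac{1308}{1487} \left(-1159\right) + j{\left(-35,27 \right)} = - \frac{1308}{1487} \left(-1159\right) + \left(15 - 35\right) = \left(-1308\right) \frac{1}{1487} \left(-1159\right) - 20 = \left(- \frac{1308}{1487}\right) \left(-1159\right) - 20 = \frac{1515972}{1487} - 20 = \frac{1486232}{1487}$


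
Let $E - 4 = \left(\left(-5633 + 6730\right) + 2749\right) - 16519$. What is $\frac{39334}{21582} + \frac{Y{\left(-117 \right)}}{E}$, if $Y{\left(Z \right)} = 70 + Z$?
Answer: $\frac{83222800}{45570393} \approx 1.8262$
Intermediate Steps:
$E = -12669$ ($E = 4 + \left(\left(\left(-5633 + 6730\right) + 2749\right) - 16519\right) = 4 + \left(\left(1097 + 2749\right) - 16519\right) = 4 + \left(3846 - 16519\right) = 4 - 12673 = -12669$)
$\frac{39334}{21582} + \frac{Y{\left(-117 \right)}}{E} = \frac{39334}{21582} + \frac{70 - 117}{-12669} = 39334 \cdot \frac{1}{21582} - - \frac{47}{12669} = \frac{19667}{10791} + \frac{47}{12669} = \frac{83222800}{45570393}$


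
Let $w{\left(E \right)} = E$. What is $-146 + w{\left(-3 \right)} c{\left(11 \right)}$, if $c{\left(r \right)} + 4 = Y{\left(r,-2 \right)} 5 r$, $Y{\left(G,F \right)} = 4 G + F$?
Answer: $-7064$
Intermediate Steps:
$Y{\left(G,F \right)} = F + 4 G$
$c{\left(r \right)} = -4 + r \left(-10 + 20 r\right)$ ($c{\left(r \right)} = -4 + \left(-2 + 4 r\right) 5 r = -4 + \left(-10 + 20 r\right) r = -4 + r \left(-10 + 20 r\right)$)
$-146 + w{\left(-3 \right)} c{\left(11 \right)} = -146 - 3 \left(-4 - 110 + 20 \cdot 11^{2}\right) = -146 - 3 \left(-4 - 110 + 20 \cdot 121\right) = -146 - 3 \left(-4 - 110 + 2420\right) = -146 - 6918 = -7064$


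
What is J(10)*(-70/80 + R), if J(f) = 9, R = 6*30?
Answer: 12897/8 ≈ 1612.1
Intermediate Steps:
R = 180
J(10)*(-70/80 + R) = 9*(-70/80 + 180) = 9*(-70*1/80 + 180) = 9*(-7/8 + 180) = 9*(1433/8) = 12897/8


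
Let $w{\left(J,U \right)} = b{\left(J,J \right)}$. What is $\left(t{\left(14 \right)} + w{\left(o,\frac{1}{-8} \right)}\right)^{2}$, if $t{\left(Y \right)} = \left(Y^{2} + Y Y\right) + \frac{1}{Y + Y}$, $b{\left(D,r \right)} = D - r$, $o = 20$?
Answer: $\frac{120494529}{784} \approx 1.5369 \cdot 10^{5}$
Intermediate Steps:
$w{\left(J,U \right)} = 0$ ($w{\left(J,U \right)} = J - J = 0$)
$t{\left(Y \right)} = \frac{1}{2 Y} + 2 Y^{2}$ ($t{\left(Y \right)} = \left(Y^{2} + Y^{2}\right) + \frac{1}{2 Y} = 2 Y^{2} + \frac{1}{2 Y} = \frac{1}{2 Y} + 2 Y^{2}$)
$\left(t{\left(14 \right)} + w{\left(o,\frac{1}{-8} \right)}\right)^{2} = \left(\frac{1 + 4 \cdot 14^{3}}{2 \cdot 14} + 0\right)^{2} = \left(\frac{1}{2} \cdot \frac{1}{14} \left(1 + 4 \cdot 2744\right) + 0\right)^{2} = \left(\frac{1}{2} \cdot \frac{1}{14} \left(1 + 10976\right) + 0\right)^{2} = \left(\frac{1}{2} \cdot \frac{1}{14} \cdot 10977 + 0\right)^{2} = \left(\frac{10977}{28} + 0\right)^{2} = \left(\frac{10977}{28}\right)^{2} = \frac{120494529}{784}$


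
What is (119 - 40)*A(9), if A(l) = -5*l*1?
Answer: -3555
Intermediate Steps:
A(l) = -5*l
(119 - 40)*A(9) = (119 - 40)*(-5*9) = 79*(-45) = -3555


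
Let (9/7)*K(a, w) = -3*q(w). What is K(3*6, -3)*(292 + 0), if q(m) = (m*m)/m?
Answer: 2044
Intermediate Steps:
q(m) = m (q(m) = m**2/m = m)
K(a, w) = -7*w/3 (K(a, w) = 7*(-3*w)/9 = -7*w/3)
K(3*6, -3)*(292 + 0) = (-7/3*(-3))*(292 + 0) = 7*292 = 2044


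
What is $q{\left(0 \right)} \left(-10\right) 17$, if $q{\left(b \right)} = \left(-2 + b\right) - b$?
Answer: $340$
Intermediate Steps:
$q{\left(b \right)} = -2$
$q{\left(0 \right)} \left(-10\right) 17 = \left(-2\right) \left(-10\right) 17 = 20 \cdot 17 = 340$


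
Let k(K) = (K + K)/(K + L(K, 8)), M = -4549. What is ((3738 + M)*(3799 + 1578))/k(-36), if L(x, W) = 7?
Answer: -126461663/72 ≈ -1.7564e+6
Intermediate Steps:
k(K) = 2*K/(7 + K) (k(K) = (K + K)/(K + 7) = (2*K)/(7 + K) = 2*K/(7 + K))
((3738 + M)*(3799 + 1578))/k(-36) = ((3738 - 4549)*(3799 + 1578))/((2*(-36)/(7 - 36))) = (-811*5377)/((2*(-36)/(-29))) = -4360747/(2*(-36)*(-1/29)) = -4360747/72/29 = -4360747*29/72 = -126461663/72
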